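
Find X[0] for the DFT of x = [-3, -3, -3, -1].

X[0] = Σ(n=0 to 3) x[n] · ω_4^0 = Σ x[n]
= (-3) + (-3) + (-3) + (-1)

X[0] = -10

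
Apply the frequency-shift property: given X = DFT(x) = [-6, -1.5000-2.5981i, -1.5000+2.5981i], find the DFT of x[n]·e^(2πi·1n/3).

Modulation property: DFT(ω_3^(-1n)·x[n]) = X[(k-1) mod 3], so circularly shift X by 1 positions.

X[k-1] = [-1.5000+2.5981i, -6, -1.5000-2.5981i]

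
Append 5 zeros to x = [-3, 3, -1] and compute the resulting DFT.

Original 3-point DFT: [-1, -4.0000-3.4641i, -4.0000+3.4641i]
Zero-padded 8-point DFT provides frequency interpolation.

DFT_8([x, 0, ...]) = [-1, -0.8787-1.1213i, -2-3i, -5.1213-3.1213i, -7, -5.1213+3.1213i, -2+3i, -0.8787+1.1213i]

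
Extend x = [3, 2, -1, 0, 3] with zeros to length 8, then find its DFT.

Original 5-point DFT: [7, 5.3541+1.5388i, -1.3541-0.3633i, -1.3541+0.3633i, 5.3541-1.5388i]
Zero-padded 8-point DFT provides frequency interpolation.

DFT_8([x, 0, ...]) = [7, 1.4142-0.4142i, 7-2i, -1.4142-2.4142i, 3, -1.4142+2.4142i, 7+2i, 1.4142+0.4142i]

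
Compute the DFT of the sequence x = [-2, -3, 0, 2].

X[k] = Σ(n=0 to 3) x[n] · ω_4^(nk)
where ω_4 = e^(-2πi/4)

Computing each X[k]:
X[0] = -3
X[1] = -2+5i
X[2] = -1
X[3] = -2-5i

X = [-3, -2+5i, -1, -2-5i]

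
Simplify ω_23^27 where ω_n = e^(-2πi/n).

Since ω_23^23 = 1, powers reduce modulo 23.
27 mod 23 = 4
So ω_23^27 = ω_23^4 = e^(-2πi·4/23)

ω_23^27 = ω_23^4 = 0.4601-0.8879i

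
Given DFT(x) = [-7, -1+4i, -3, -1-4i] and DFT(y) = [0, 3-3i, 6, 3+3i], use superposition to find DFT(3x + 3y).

By linearity: DFT(3x + 3y) = 3·DFT(x) + 3·DFT(y)
= 3·[-7, -1+4i, -3, -1-4i] + 3·[0, 3-3i, 6, 3+3i]

Computing element-wise:
Z[0] = 3·(-7) + 3·(0) = -21
Z[1] = 3·(-1+4i) + 3·(3-3i) = 6+3i
Z[2] = 3·(-3) + 3·(6) = 9
Z[3] = 3·(-1-4i) + 3·(3+3i) = 6-3i

DFT(3x + 3y) = 3·X + 3·Y = [-21, 6+3i, 9, 6-3i]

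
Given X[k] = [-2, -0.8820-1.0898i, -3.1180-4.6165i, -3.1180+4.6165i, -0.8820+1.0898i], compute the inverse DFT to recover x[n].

x[n] = (1/5) Σ(k=0 to 4) X[k] · e^(2πikn/5)

Computing each x[n]:
x[0] = -2
x[1] = 2
x[2] = -2
x[3] = 1
x[4] = -1

x = [-2, 2, -2, 1, -1]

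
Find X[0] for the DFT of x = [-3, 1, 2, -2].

X[0] = Σ(n=0 to 3) x[n] · ω_4^0 = Σ x[n]
= (-3) + (1) + (2) + (-2)

X[0] = -2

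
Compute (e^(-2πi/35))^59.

Since ω_35^35 = 1, powers reduce modulo 35.
59 mod 35 = 24
So ω_35^59 = ω_35^24 = e^(-2πi·24/35)

ω_35^59 = ω_35^24 = -0.3930+0.9195i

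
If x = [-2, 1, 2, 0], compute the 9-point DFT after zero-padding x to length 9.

Original 4-point DFT: [1, -4-1i, -1, -4+1i]
Zero-padded 9-point DFT provides frequency interpolation.

DFT_9([x, 0, ...]) = [1, -0.8867-2.6124i, -3.7057-1.6688i, -3.5000+0.8660i, -1.4076+0.9436i, -1.4076-0.9436i, -3.5000-0.8660i, -3.7057+1.6688i, -0.8867+2.6124i]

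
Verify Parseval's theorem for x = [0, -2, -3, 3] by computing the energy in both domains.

Time domain:
Σ|x[n]|² = |0|² + |-2|² + |-3|² + |3|² = 22.0000

Frequency domain:
(1/4)Σ|X[k]|² = (1/4)(|-2|² + |3+5i|² + |-4|² + |3-5i|²) = (1/4)·88.0000 = 22.0000

Both sides agree, confirming Parseval's theorem.

Σ|x[n]|² = (1/N)Σ|X[k]|² = 22.0000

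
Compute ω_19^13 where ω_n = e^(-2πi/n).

ω_19^13 = e^(-2πi·13/19)
= cos(-2π·13/19) + i·sin(-2π·13/19)
= cos(-26π/19) + i·sin(-26π/19)

ω_19^13 = cos(-26π/19) + i·sin(-26π/19) = -0.4017+0.9158i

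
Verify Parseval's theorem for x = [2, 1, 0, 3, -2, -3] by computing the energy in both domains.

Time domain:
Σ|x[n]|² = |2|² + |1|² + |0|² + |3|² + |-2|² + |-3|² = 27.0000

Frequency domain:
(1/6)Σ|X[k]|² = (1/6)(|1|² + |-1.0000-5.1962i|² + |7.0000-1.7321i|² + |-1|² + |7.0000+1.7321i|² + |-1.0000+5.1962i|²) = (1/6)·162.0000 = 27.0000

Both sides agree, confirming Parseval's theorem.

Σ|x[n]|² = (1/N)Σ|X[k]|² = 27.0000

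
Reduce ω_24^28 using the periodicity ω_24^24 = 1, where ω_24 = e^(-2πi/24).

Since ω_24^24 = 1, powers reduce modulo 24.
28 mod 24 = 4
So ω_24^28 = ω_24^4 = e^(-2πi·4/24)

ω_24^28 = ω_24^4 = 0.5000-0.8660i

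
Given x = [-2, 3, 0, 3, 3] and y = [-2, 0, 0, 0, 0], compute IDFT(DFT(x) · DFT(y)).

(x ⊛ y)[n] = Σ(m=0 to 4) x[m] · y[(n-m) mod 5]

Computing each output sample:
(x ⊛ y)[0] = 4
(x ⊛ y)[1] = -6
(x ⊛ y)[2] = 0
(x ⊛ y)[3] = -6
(x ⊛ y)[4] = -6

x ⊛ y = [4, -6, 0, -6, -6]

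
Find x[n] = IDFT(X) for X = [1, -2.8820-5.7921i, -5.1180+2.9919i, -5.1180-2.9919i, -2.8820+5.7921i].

x[n] = (1/5) Σ(k=0 to 4) X[k] · e^(2πikn/5)

Computing each x[n]:
x[0] = -3
x[1] = 3
x[2] = 3
x[3] = -2
x[4] = 0

x = [-3, 3, 3, -2, 0]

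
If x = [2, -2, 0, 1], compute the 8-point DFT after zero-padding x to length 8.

Original 4-point DFT: [1, 2+3i, 3, 2-3i]
Zero-padded 8-point DFT provides frequency interpolation.

DFT_8([x, 0, ...]) = [1, -0.1213+0.7071i, 2+3i, 4.1213+0.7071i, 3, 4.1213-0.7071i, 2-3i, -0.1213-0.7071i]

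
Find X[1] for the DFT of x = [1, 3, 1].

X[1] = Σ(n=0 to 2) x[n] · ω_3^(1n) where ω_3 = e^(-2πi/3)
= (1)·ω_3^0 + (3)·ω_3^1 + (1)·ω_3^2

X[1] = -1.0000-1.7321i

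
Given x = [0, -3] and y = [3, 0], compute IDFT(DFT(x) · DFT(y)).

(x ⊛ y)[n] = Σ(m=0 to 1) x[m] · y[(n-m) mod 2]

Computing each output sample:
(x ⊛ y)[0] = 0
(x ⊛ y)[1] = -9

x ⊛ y = [0, -9]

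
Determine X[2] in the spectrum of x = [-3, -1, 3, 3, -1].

X[2] = Σ(n=0 to 4) x[n] · ω_5^(2n) where ω_5 = e^(-2πi/5)
= (-3)·ω_5^0 + (-1)·ω_5^2 + (3)·ω_5^4 + (3)·ω_5^6 + (-1)·ω_5^8

X[2] = 0.4721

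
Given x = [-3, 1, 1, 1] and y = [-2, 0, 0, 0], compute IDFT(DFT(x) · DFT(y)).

(x ⊛ y)[n] = Σ(m=0 to 3) x[m] · y[(n-m) mod 4]

Computing each output sample:
(x ⊛ y)[0] = 6
(x ⊛ y)[1] = -2
(x ⊛ y)[2] = -2
(x ⊛ y)[3] = -2

x ⊛ y = [6, -2, -2, -2]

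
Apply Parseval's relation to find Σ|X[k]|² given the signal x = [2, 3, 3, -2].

Parseval: Σ|x[n]|² = (1/N)Σ|X[k]|², so Σ|X[k]|² = N·Σ|x[n]|² = 4·26.0000

Σ|X[k]|² = N·Σ|x[n]|² = 4·26.0000 = 104.0000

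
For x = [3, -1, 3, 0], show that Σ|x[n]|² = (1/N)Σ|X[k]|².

Time domain:
Σ|x[n]|² = |3|² + |-1|² + |3|² + |0|² = 19.0000

Frequency domain:
(1/4)Σ|X[k]|² = (1/4)(|5|² + |1i|² + |7|² + |-1i|²) = (1/4)·76.0000 = 19.0000

Both sides agree, confirming Parseval's theorem.

Σ|x[n]|² = (1/N)Σ|X[k]|² = 19.0000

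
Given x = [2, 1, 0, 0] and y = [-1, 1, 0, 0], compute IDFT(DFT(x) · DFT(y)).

(x ⊛ y)[n] = Σ(m=0 to 3) x[m] · y[(n-m) mod 4]

Computing each output sample:
(x ⊛ y)[0] = -2
(x ⊛ y)[1] = 1
(x ⊛ y)[2] = 1
(x ⊛ y)[3] = 0

x ⊛ y = [-2, 1, 1, 0]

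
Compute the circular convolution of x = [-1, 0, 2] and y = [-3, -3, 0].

(x ⊛ y)[n] = Σ(m=0 to 2) x[m] · y[(n-m) mod 3]

Computing each output sample:
(x ⊛ y)[0] = -3
(x ⊛ y)[1] = 3
(x ⊛ y)[2] = -6

x ⊛ y = [-3, 3, -6]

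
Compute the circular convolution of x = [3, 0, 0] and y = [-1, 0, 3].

(x ⊛ y)[n] = Σ(m=0 to 2) x[m] · y[(n-m) mod 3]

Computing each output sample:
(x ⊛ y)[0] = -3
(x ⊛ y)[1] = 0
(x ⊛ y)[2] = 9

x ⊛ y = [-3, 0, 9]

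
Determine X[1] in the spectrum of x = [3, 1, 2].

X[1] = Σ(n=0 to 2) x[n] · ω_3^(1n) where ω_3 = e^(-2πi/3)
= (3)·ω_3^0 + (1)·ω_3^1 + (2)·ω_3^2

X[1] = 1.5000+0.8660i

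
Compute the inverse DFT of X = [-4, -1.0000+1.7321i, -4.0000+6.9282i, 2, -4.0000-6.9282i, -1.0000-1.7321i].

x[n] = (1/6) Σ(k=0 to 5) X[k] · e^(2πikn/6)

Computing each x[n]:
x[0] = -2
x[1] = -3
x[2] = 2
x[3] = -2
x[4] = -1
x[5] = 2

x = [-2, -3, 2, -2, -1, 2]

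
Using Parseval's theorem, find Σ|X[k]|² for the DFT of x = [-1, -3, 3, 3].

Parseval: Σ|x[n]|² = (1/N)Σ|X[k]|², so Σ|X[k]|² = N·Σ|x[n]|² = 4·28.0000

Σ|X[k]|² = N·Σ|x[n]|² = 4·28.0000 = 112.0000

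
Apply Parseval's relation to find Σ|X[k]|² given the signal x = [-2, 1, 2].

Parseval: Σ|x[n]|² = (1/N)Σ|X[k]|², so Σ|X[k]|² = N·Σ|x[n]|² = 3·9.0000

Σ|X[k]|² = N·Σ|x[n]|² = 3·9.0000 = 27.0000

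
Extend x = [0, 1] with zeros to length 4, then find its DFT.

Original 2-point DFT: [1, -1]
Zero-padded 4-point DFT provides frequency interpolation.

DFT_4([x, 0, ...]) = [1, -1i, -1, 1i]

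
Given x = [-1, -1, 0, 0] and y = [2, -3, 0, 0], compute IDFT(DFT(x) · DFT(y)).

(x ⊛ y)[n] = Σ(m=0 to 3) x[m] · y[(n-m) mod 4]

Computing each output sample:
(x ⊛ y)[0] = -2
(x ⊛ y)[1] = 1
(x ⊛ y)[2] = 3
(x ⊛ y)[3] = 0

x ⊛ y = [-2, 1, 3, 0]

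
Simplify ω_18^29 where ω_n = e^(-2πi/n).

Since ω_18^18 = 1, powers reduce modulo 18.
29 mod 18 = 11
So ω_18^29 = ω_18^11 = e^(-2πi·11/18)

ω_18^29 = ω_18^11 = -0.7660+0.6428i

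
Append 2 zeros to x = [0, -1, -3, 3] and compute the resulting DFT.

Original 4-point DFT: [-1, 3+4i, -5, 3-4i]
Zero-padded 6-point DFT provides frequency interpolation.

DFT_6([x, 0, ...]) = [-1, -2.0000+3.4641i, 5.0000-1.7321i, -5, 5.0000+1.7321i, -2.0000-3.4641i]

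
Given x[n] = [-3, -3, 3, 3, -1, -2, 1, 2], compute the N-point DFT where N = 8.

X[k] = Σ(n=0 to 7) x[n] · ω_8^(nk)
where ω_8 = e^(-2πi/8)

Computing each X[k]:
X[0] = 0
X[1] = -3.4142-2.0000i
X[2] = -8+10i
X[3] = -0.5858+2.0000i
X[4] = 0
X[5] = -0.5858-2.0000i
X[6] = -8-10i
X[7] = -3.4142+2.0000i

X = [0, -3.4142-2.0000i, -8+10i, -0.5858+2.0000i, 0, -0.5858-2.0000i, -8-10i, -3.4142+2.0000i]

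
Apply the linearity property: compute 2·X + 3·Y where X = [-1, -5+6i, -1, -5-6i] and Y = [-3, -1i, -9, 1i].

By linearity: DFT(2x + 3y) = 2·DFT(x) + 3·DFT(y)
= 2·[-1, -5+6i, -1, -5-6i] + 3·[-3, -1i, -9, 1i]

Computing element-wise:
Z[0] = 2·(-1) + 3·(-3) = -11
Z[1] = 2·(-5+6i) + 3·(-1i) = -10+9i
Z[2] = 2·(-1) + 3·(-9) = -29
Z[3] = 2·(-5-6i) + 3·(1i) = -10-9i

DFT(2x + 3y) = 2·X + 3·Y = [-11, -10+9i, -29, -10-9i]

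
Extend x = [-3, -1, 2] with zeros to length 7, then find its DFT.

Original 3-point DFT: [-2, -3.5000+2.5981i, -3.5000-2.5981i]
Zero-padded 7-point DFT provides frequency interpolation.

DFT_7([x, 0, ...]) = [-2, -4.0685-1.1680i, -4.5794+1.8427i, -0.8521+1.9975i, -0.8521-1.9975i, -4.5794-1.8427i, -4.0685+1.1680i]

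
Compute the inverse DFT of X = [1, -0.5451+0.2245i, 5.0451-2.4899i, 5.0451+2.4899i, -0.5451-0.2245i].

x[n] = (1/5) Σ(k=0 to 4) X[k] · e^(2πikn/5)

Computing each x[n]:
x[0] = 2
x[1] = -1
x[2] = 0
x[3] = 2
x[4] = -2

x = [2, -1, 0, 2, -2]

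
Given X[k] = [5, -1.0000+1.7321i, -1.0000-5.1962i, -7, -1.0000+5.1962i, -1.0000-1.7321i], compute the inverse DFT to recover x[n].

x[n] = (1/6) Σ(k=0 to 5) X[k] · e^(2πikn/6)

Computing each x[n]:
x[0] = -1
x[1] = 3
x[2] = -2
x[3] = 2
x[4] = 2
x[5] = 1

x = [-1, 3, -2, 2, 2, 1]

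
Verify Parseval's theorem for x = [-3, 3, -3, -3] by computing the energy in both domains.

Time domain:
Σ|x[n]|² = |-3|² + |3|² + |-3|² + |-3|² = 36.0000

Frequency domain:
(1/4)Σ|X[k]|² = (1/4)(|-6|² + |-6i|² + |-6|² + |6i|²) = (1/4)·144.0000 = 36.0000

Both sides agree, confirming Parseval's theorem.

Σ|x[n]|² = (1/N)Σ|X[k]|² = 36.0000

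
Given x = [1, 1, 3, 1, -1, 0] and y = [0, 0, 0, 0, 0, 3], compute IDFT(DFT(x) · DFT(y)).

(x ⊛ y)[n] = Σ(m=0 to 5) x[m] · y[(n-m) mod 6]

Computing each output sample:
(x ⊛ y)[0] = 3
(x ⊛ y)[1] = 9
(x ⊛ y)[2] = 3
(x ⊛ y)[3] = -3
(x ⊛ y)[4] = 0
(x ⊛ y)[5] = 3

x ⊛ y = [3, 9, 3, -3, 0, 3]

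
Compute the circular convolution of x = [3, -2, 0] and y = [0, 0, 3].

(x ⊛ y)[n] = Σ(m=0 to 2) x[m] · y[(n-m) mod 3]

Computing each output sample:
(x ⊛ y)[0] = -6
(x ⊛ y)[1] = 0
(x ⊛ y)[2] = 9

x ⊛ y = [-6, 0, 9]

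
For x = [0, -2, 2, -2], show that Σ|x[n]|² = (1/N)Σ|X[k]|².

Time domain:
Σ|x[n]|² = |0|² + |-2|² + |2|² + |-2|² = 12.0000

Frequency domain:
(1/4)Σ|X[k]|² = (1/4)(|-2|² + |-2|² + |6|² + |-2|²) = (1/4)·48.0000 = 12.0000

Both sides agree, confirming Parseval's theorem.

Σ|x[n]|² = (1/N)Σ|X[k]|² = 12.0000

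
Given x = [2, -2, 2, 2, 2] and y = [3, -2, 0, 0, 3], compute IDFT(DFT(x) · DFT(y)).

(x ⊛ y)[n] = Σ(m=0 to 4) x[m] · y[(n-m) mod 5]

Computing each output sample:
(x ⊛ y)[0] = -4
(x ⊛ y)[1] = -4
(x ⊛ y)[2] = 16
(x ⊛ y)[3] = 8
(x ⊛ y)[4] = 8

x ⊛ y = [-4, -4, 16, 8, 8]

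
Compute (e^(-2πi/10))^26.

Since ω_10^10 = 1, powers reduce modulo 10.
26 mod 10 = 6
So ω_10^26 = ω_10^6 = e^(-2πi·6/10)

ω_10^26 = ω_10^6 = -0.8090+0.5878i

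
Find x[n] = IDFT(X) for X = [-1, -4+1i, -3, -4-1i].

x[n] = (1/4) Σ(k=0 to 3) X[k] · e^(2πikn/4)

Computing each x[n]:
x[0] = -3
x[1] = 0
x[2] = 1
x[3] = 1

x = [-3, 0, 1, 1]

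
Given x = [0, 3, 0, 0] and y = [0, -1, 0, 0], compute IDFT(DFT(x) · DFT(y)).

(x ⊛ y)[n] = Σ(m=0 to 3) x[m] · y[(n-m) mod 4]

Computing each output sample:
(x ⊛ y)[0] = 0
(x ⊛ y)[1] = 0
(x ⊛ y)[2] = -3
(x ⊛ y)[3] = 0

x ⊛ y = [0, 0, -3, 0]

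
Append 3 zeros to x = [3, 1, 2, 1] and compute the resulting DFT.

Original 4-point DFT: [7, 1, 3, 1]
Zero-padded 7-point DFT provides frequency interpolation.

DFT_7([x, 0, ...]) = [7, 2.2775-3.1656i, 1.5990+0.6747i, 3.1235+0.1549i, 3.1235-0.1549i, 1.5990-0.6747i, 2.2775+3.1656i]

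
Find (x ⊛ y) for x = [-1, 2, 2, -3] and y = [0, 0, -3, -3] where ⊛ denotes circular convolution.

(x ⊛ y)[n] = Σ(m=0 to 3) x[m] · y[(n-m) mod 4]

Computing each output sample:
(x ⊛ y)[0] = -12
(x ⊛ y)[1] = 3
(x ⊛ y)[2] = 12
(x ⊛ y)[3] = -3

x ⊛ y = [-12, 3, 12, -3]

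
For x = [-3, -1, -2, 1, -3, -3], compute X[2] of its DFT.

X[2] = Σ(n=0 to 5) x[n] · ω_6^(2n) where ω_6 = e^(-2πi/6)
= (-3)·ω_6^0 + (-1)·ω_6^2 + (-2)·ω_6^4 + (1)·ω_6^6 + (-3)·ω_6^8 + (-3)·ω_6^10

X[2] = 2.5000-0.8660i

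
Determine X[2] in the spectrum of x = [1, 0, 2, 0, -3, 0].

X[2] = Σ(n=0 to 5) x[n] · ω_6^(2n) where ω_6 = e^(-2πi/6)
= (1)·ω_6^0 + (0)·ω_6^2 + (2)·ω_6^4 + (0)·ω_6^6 + (-3)·ω_6^8 + (0)·ω_6^10

X[2] = 1.5000+4.3301i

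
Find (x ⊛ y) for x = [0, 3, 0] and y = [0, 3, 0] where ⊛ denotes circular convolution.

(x ⊛ y)[n] = Σ(m=0 to 2) x[m] · y[(n-m) mod 3]

Computing each output sample:
(x ⊛ y)[0] = 0
(x ⊛ y)[1] = 0
(x ⊛ y)[2] = 9

x ⊛ y = [0, 0, 9]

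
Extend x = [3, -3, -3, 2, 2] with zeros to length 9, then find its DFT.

Original 5-point DFT: [1, 3.5000+7.6942i, 3.5000-1.8164i, 3.5000+1.8164i, 3.5000-7.6942i]
Zero-padded 9-point DFT provides frequency interpolation.

DFT_9([x, 0, ...]) = [1, -2.6985+2.4667i, 5.8302+6.9981i, 7.0000-1.7321i, 2.8682-0.6647i, 2.8682+0.6647i, 7.0000+1.7321i, 5.8302-6.9981i, -2.6985-2.4667i]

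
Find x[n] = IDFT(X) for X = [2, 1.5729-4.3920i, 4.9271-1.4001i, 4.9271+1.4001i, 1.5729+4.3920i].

x[n] = (1/5) Σ(k=0 to 4) X[k] · e^(2πikn/5)

Computing each x[n]:
x[0] = 3
x[1] = 1
x[2] = 1
x[3] = 0
x[4] = -3

x = [3, 1, 1, 0, -3]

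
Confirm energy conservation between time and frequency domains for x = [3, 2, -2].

Time domain:
Σ|x[n]|² = |3|² + |2|² + |-2|² = 17.0000

Frequency domain:
(1/3)Σ|X[k]|² = (1/3)(|3|² + |3.0000-3.4641i|² + |3.0000+3.4641i|²) = (1/3)·51.0000 = 17.0000

Both sides agree, confirming Parseval's theorem.

Σ|x[n]|² = (1/N)Σ|X[k]|² = 17.0000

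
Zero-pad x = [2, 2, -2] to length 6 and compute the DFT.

Original 3-point DFT: [2, 2.0000-3.4641i, 2.0000+3.4641i]
Zero-padded 6-point DFT provides frequency interpolation.

DFT_6([x, 0, ...]) = [2, 4, 2.0000-3.4641i, -2, 2.0000+3.4641i, 4]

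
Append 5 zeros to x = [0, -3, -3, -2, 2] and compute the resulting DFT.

Original 5-point DFT: [-6, 3.7361+5.3431i, -0.7361+1.9879i, -0.7361-1.9879i, 3.7361-5.3431i]
Zero-padded 10-point DFT provides frequency interpolation.

DFT_10([x, 0, ...]) = [-6, -4.3541+5.3431i, 3.7361+5.3431i, 2.3541-1.9879i, -0.7361+1.9879i, 4, -0.7361-1.9879i, 2.3541+1.9879i, 3.7361-5.3431i, -4.3541-5.3431i]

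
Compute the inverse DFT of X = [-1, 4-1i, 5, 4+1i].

x[n] = (1/4) Σ(k=0 to 3) X[k] · e^(2πikn/4)

Computing each x[n]:
x[0] = 3
x[1] = -1
x[2] = -1
x[3] = -2

x = [3, -1, -1, -2]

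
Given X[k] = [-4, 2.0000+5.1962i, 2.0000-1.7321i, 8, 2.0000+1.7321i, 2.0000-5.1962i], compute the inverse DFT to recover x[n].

x[n] = (1/6) Σ(k=0 to 5) X[k] · e^(2πikn/6)

Computing each x[n]:
x[0] = 2
x[1] = -3
x[2] = -2
x[3] = -2
x[4] = 2
x[5] = -1

x = [2, -3, -2, -2, 2, -1]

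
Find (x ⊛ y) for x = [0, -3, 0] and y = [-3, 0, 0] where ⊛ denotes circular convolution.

(x ⊛ y)[n] = Σ(m=0 to 2) x[m] · y[(n-m) mod 3]

Computing each output sample:
(x ⊛ y)[0] = 0
(x ⊛ y)[1] = 9
(x ⊛ y)[2] = 0

x ⊛ y = [0, 9, 0]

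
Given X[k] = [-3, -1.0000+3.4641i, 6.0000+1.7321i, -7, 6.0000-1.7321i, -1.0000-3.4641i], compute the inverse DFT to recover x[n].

x[n] = (1/6) Σ(k=0 to 5) X[k] · e^(2πikn/6)

Computing each x[n]:
x[0] = 0
x[1] = -2
x[2] = -3
x[3] = 3
x[4] = -2
x[5] = 1

x = [0, -2, -3, 3, -2, 1]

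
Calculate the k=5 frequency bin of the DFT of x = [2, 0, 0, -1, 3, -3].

X[5] = Σ(n=0 to 5) x[n] · ω_6^(5n) where ω_6 = e^(-2πi/6)
= (2)·ω_6^0 + (0)·ω_6^5 + (0)·ω_6^10 + (-1)·ω_6^15 + (3)·ω_6^20 + (-3)·ω_6^25

X[5] = 0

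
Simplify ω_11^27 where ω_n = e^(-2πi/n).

Since ω_11^11 = 1, powers reduce modulo 11.
27 mod 11 = 5
So ω_11^27 = ω_11^5 = e^(-2πi·5/11)

ω_11^27 = ω_11^5 = -0.9595-0.2817i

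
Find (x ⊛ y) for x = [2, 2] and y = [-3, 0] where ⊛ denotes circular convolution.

(x ⊛ y)[n] = Σ(m=0 to 1) x[m] · y[(n-m) mod 2]

Computing each output sample:
(x ⊛ y)[0] = -6
(x ⊛ y)[1] = -6

x ⊛ y = [-6, -6]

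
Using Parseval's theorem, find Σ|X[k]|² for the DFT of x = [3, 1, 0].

Parseval: Σ|x[n]|² = (1/N)Σ|X[k]|², so Σ|X[k]|² = N·Σ|x[n]|² = 3·10.0000

Σ|X[k]|² = N·Σ|x[n]|² = 3·10.0000 = 30.0000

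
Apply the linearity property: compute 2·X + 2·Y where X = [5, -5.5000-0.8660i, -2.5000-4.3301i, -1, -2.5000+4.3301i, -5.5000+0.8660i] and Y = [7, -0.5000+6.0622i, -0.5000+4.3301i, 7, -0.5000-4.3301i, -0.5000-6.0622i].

By linearity: DFT(2x + 2y) = 2·DFT(x) + 2·DFT(y)
= 2·[5, -5.5000-0.8660i, -2.5000-4.3301i, -1, -2.5000+4.3301i, -5.5000+0.8660i] + 2·[7, -0.5000+6.0622i, -0.5000+4.3301i, 7, -0.5000-4.3301i, -0.5000-6.0622i]

Computing element-wise:
Z[0] = 2·(5) + 2·(7) = 24
Z[1] = 2·(-5.5000-0.8660i) + 2·(-0.5000+6.0622i) = -12.0000+10.3924i
Z[2] = 2·(-2.5000-4.3301i) + 2·(-0.5000+4.3301i) = -6
Z[3] = 2·(-1) + 2·(7) = 12
Z[4] = 2·(-2.5000+4.3301i) + 2·(-0.5000-4.3301i) = -6
Z[5] = 2·(-5.5000+0.8660i) + 2·(-0.5000-6.0622i) = -12.0000-10.3924i

DFT(2x + 2y) = 2·X + 2·Y = [24, -12.0000+10.3924i, -6, 12, -6, -12.0000-10.3924i]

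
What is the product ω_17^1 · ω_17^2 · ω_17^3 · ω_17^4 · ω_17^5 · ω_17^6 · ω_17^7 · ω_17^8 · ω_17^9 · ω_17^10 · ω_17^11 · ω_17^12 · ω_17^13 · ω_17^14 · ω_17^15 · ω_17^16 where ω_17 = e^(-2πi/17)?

The primitive 17th roots of unity are ω_17^k for k coprime to 17: k ∈ {1, 2, 3, 4, 5, 6, 7, 8, 9, 10, 11, 12, 13, 14, 15, 16}
Their product equals the constant term of the cyclotomic polynomial Φ_17(x) up to sign.
For n ≥ 3, the product of all primitive nth roots of unity is 1. (For n=1 it is 1; for n=2 it is -1.)

1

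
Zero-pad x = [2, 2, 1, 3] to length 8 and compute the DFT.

Original 4-point DFT: [8, 1+1i, -2, 1-1i]
Zero-padded 8-point DFT provides frequency interpolation.

DFT_8([x, 0, ...]) = [8, 1.2929-4.5355i, 1+1i, 2.7071-2.5355i, -2, 2.7071+2.5355i, 1-1i, 1.2929+4.5355i]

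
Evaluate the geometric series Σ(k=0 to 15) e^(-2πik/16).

Sum of all nth roots of unity equals 0 for n > 1 (geometric series with r ≠ 1).

0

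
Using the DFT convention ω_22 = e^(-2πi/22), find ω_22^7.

ω_22^7 = e^(-2πi·7/22)
= cos(-2π·7/22) + i·sin(-2π·7/22)
= cos(-14π/22) + i·sin(-14π/22)

ω_22^7 = cos(-14π/22) + i·sin(-14π/22) = -0.4154-0.9096i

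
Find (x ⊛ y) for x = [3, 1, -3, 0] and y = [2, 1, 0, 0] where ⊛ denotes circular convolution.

(x ⊛ y)[n] = Σ(m=0 to 3) x[m] · y[(n-m) mod 4]

Computing each output sample:
(x ⊛ y)[0] = 6
(x ⊛ y)[1] = 5
(x ⊛ y)[2] = -5
(x ⊛ y)[3] = -3

x ⊛ y = [6, 5, -5, -3]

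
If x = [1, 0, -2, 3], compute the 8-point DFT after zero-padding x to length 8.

Original 4-point DFT: [2, 3+3i, -4, 3-3i]
Zero-padded 8-point DFT provides frequency interpolation.

DFT_8([x, 0, ...]) = [2, -1.1213-0.1213i, 3+3i, 3.1213-4.1213i, -4, 3.1213+4.1213i, 3-3i, -1.1213+0.1213i]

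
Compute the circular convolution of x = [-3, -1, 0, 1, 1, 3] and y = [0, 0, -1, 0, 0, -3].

(x ⊛ y)[n] = Σ(m=0 to 5) x[m] · y[(n-m) mod 6]

Computing each output sample:
(x ⊛ y)[0] = 2
(x ⊛ y)[1] = -3
(x ⊛ y)[2] = 0
(x ⊛ y)[3] = -2
(x ⊛ y)[4] = -9
(x ⊛ y)[5] = 8

x ⊛ y = [2, -3, 0, -2, -9, 8]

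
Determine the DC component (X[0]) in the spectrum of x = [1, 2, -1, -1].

X[0] = Σ(n=0 to 3) x[n] · ω_4^0 = Σ x[n]
= (1) + (2) + (-1) + (-1)

X[0] = 1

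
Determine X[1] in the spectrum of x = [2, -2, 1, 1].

X[1] = Σ(n=0 to 3) x[n] · ω_4^(1n) where ω_4 = e^(-2πi/4)
= (2)·ω_4^0 + (-2)·ω_4^1 + (1)·ω_4^2 + (1)·ω_4^3

X[1] = 1+3i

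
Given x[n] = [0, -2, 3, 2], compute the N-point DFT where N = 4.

X[k] = Σ(n=0 to 3) x[n] · ω_4^(nk)
where ω_4 = e^(-2πi/4)

Computing each X[k]:
X[0] = 3
X[1] = -3+4i
X[2] = 3
X[3] = -3-4i

X = [3, -3+4i, 3, -3-4i]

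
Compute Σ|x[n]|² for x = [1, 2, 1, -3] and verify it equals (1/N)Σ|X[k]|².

Time domain:
Σ|x[n]|² = |1|² + |2|² + |1|² + |-3|² = 15.0000

Frequency domain:
(1/4)Σ|X[k]|² = (1/4)(|1|² + |-5i|² + |3|² + |5i|²) = (1/4)·60.0000 = 15.0000

Both sides agree, confirming Parseval's theorem.

Σ|x[n]|² = (1/N)Σ|X[k]|² = 15.0000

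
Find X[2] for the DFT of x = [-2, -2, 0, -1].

X[2] = Σ(n=0 to 3) x[n] · ω_4^(2n) where ω_4 = e^(-2πi/4)
= (-2)·ω_4^0 + (-2)·ω_4^2 + (0)·ω_4^4 + (-1)·ω_4^6

X[2] = 1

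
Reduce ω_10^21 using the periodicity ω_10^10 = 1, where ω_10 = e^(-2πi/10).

Since ω_10^10 = 1, powers reduce modulo 10.
21 mod 10 = 1
So ω_10^21 = ω_10^1 = e^(-2πi·1/10)

ω_10^21 = ω_10^1 = 0.8090-0.5878i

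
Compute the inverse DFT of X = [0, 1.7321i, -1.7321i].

x[n] = (1/3) Σ(k=0 to 2) X[k] · e^(2πikn/3)

Computing each x[n]:
x[0] = 0
x[1] = -1
x[2] = 1

x = [0, -1, 1]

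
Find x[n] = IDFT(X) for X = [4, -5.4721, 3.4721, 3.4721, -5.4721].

x[n] = (1/5) Σ(k=0 to 4) X[k] · e^(2πikn/5)

Computing each x[n]:
x[0] = 0
x[1] = -1
x[2] = 3
x[3] = 3
x[4] = -1

x = [0, -1, 3, 3, -1]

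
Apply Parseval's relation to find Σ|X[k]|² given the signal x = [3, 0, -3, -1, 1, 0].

Parseval: Σ|x[n]|² = (1/N)Σ|X[k]|², so Σ|X[k]|² = N·Σ|x[n]|² = 6·20.0000

Σ|X[k]|² = N·Σ|x[n]|² = 6·20.0000 = 120.0000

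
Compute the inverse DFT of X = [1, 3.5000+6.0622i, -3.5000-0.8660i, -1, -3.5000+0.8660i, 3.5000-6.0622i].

x[n] = (1/6) Σ(k=0 to 5) X[k] · e^(2πikn/6)

Computing each x[n]:
x[0] = 0
x[1] = 0
x[2] = -2
x[3] = -2
x[4] = 2
x[5] = 3

x = [0, 0, -2, -2, 2, 3]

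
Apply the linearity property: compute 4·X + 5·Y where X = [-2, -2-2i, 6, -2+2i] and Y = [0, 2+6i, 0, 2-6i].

By linearity: DFT(4x + 5y) = 4·DFT(x) + 5·DFT(y)
= 4·[-2, -2-2i, 6, -2+2i] + 5·[0, 2+6i, 0, 2-6i]

Computing element-wise:
Z[0] = 4·(-2) + 5·(0) = -8
Z[1] = 4·(-2-2i) + 5·(2+6i) = 2+22i
Z[2] = 4·(6) + 5·(0) = 24
Z[3] = 4·(-2+2i) + 5·(2-6i) = 2-22i

DFT(4x + 5y) = 4·X + 5·Y = [-8, 2+22i, 24, 2-22i]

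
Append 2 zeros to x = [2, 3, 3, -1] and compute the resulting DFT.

Original 4-point DFT: [7, -1-4i, 3, -1+4i]
Zero-padded 6-point DFT provides frequency interpolation.

DFT_6([x, 0, ...]) = [7, 3.0000-5.1962i, -2, 3, -2, 3.0000+5.1962i]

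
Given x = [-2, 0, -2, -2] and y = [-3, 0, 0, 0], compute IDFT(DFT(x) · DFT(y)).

(x ⊛ y)[n] = Σ(m=0 to 3) x[m] · y[(n-m) mod 4]

Computing each output sample:
(x ⊛ y)[0] = 6
(x ⊛ y)[1] = 0
(x ⊛ y)[2] = 6
(x ⊛ y)[3] = 6

x ⊛ y = [6, 0, 6, 6]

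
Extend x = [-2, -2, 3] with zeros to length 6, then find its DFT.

Original 3-point DFT: [-1, -2.5000+4.3301i, -2.5000-4.3301i]
Zero-padded 6-point DFT provides frequency interpolation.

DFT_6([x, 0, ...]) = [-1, -4.5000-0.8660i, -2.5000+4.3301i, 3, -2.5000-4.3301i, -4.5000+0.8660i]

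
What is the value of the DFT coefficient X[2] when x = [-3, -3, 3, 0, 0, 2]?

X[2] = Σ(n=0 to 5) x[n] · ω_6^(2n) where ω_6 = e^(-2πi/6)
= (-3)·ω_6^0 + (-3)·ω_6^2 + (3)·ω_6^4 + (0)·ω_6^6 + (0)·ω_6^8 + (2)·ω_6^10

X[2] = -4.0000+6.9282i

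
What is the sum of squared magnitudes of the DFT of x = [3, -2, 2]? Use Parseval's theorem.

Parseval: Σ|x[n]|² = (1/N)Σ|X[k]|², so Σ|X[k]|² = N·Σ|x[n]|² = 3·17.0000

Σ|X[k]|² = N·Σ|x[n]|² = 3·17.0000 = 51.0000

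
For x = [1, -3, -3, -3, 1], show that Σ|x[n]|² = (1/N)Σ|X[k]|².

Time domain:
Σ|x[n]|² = |1|² + |-3|² + |-3|² + |-3|² + |1|² = 29.0000

Frequency domain:
(1/5)Σ|X[k]|² = (1/5)(|-7|² + |5.2361+3.8042i|² + |0.7639+2.3511i|² + |0.7639-2.3511i|² + |5.2361-3.8042i|²) = (1/5)·145.0000 = 29.0000

Both sides agree, confirming Parseval's theorem.

Σ|x[n]|² = (1/N)Σ|X[k]|² = 29.0000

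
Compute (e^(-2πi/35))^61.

Since ω_35^35 = 1, powers reduce modulo 35.
61 mod 35 = 26
So ω_35^61 = ω_35^26 = e^(-2πi·26/35)

ω_35^61 = ω_35^26 = -0.0449+0.9990i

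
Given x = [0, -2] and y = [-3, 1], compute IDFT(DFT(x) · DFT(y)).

(x ⊛ y)[n] = Σ(m=0 to 1) x[m] · y[(n-m) mod 2]

Computing each output sample:
(x ⊛ y)[0] = -2
(x ⊛ y)[1] = 6

x ⊛ y = [-2, 6]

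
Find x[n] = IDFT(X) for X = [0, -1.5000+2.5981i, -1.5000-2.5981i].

x[n] = (1/3) Σ(k=0 to 2) X[k] · e^(2πikn/3)

Computing each x[n]:
x[0] = -1
x[1] = -1
x[2] = 2

x = [-1, -1, 2]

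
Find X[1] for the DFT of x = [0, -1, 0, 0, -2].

X[1] = Σ(n=0 to 4) x[n] · ω_5^(1n) where ω_5 = e^(-2πi/5)
= (0)·ω_5^0 + (-1)·ω_5^1 + (0)·ω_5^2 + (0)·ω_5^3 + (-2)·ω_5^4

X[1] = -0.9271-0.9511i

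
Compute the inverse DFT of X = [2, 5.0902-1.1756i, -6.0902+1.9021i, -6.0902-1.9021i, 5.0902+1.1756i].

x[n] = (1/5) Σ(k=0 to 4) X[k] · e^(2πikn/5)

Computing each x[n]:
x[0] = 0
x[1] = 3
x[2] = -1
x[3] = -3
x[4] = 3

x = [0, 3, -1, -3, 3]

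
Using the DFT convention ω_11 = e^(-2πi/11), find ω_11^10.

ω_11^10 = e^(-2πi·10/11)
= cos(-2π·10/11) + i·sin(-2π·10/11)
= cos(-20π/11) + i·sin(-20π/11)

ω_11^10 = cos(-20π/11) + i·sin(-20π/11) = 0.8413+0.5406i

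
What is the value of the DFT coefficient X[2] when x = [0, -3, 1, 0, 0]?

X[2] = Σ(n=0 to 4) x[n] · ω_5^(2n) where ω_5 = e^(-2πi/5)
= (0)·ω_5^0 + (-3)·ω_5^2 + (1)·ω_5^4 + (0)·ω_5^6 + (0)·ω_5^8

X[2] = 2.7361+2.7144i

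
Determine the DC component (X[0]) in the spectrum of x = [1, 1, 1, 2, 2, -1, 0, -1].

X[0] = Σ(n=0 to 7) x[n] · ω_8^0 = Σ x[n]
= (1) + (1) + (1) + (2) + (2) + (-1) + (0) + (-1)

X[0] = 5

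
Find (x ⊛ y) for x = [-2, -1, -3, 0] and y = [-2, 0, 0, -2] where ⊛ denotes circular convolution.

(x ⊛ y)[n] = Σ(m=0 to 3) x[m] · y[(n-m) mod 4]

Computing each output sample:
(x ⊛ y)[0] = 6
(x ⊛ y)[1] = 8
(x ⊛ y)[2] = 6
(x ⊛ y)[3] = 4

x ⊛ y = [6, 8, 6, 4]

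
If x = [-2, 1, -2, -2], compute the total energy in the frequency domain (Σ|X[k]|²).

Parseval: Σ|x[n]|² = (1/N)Σ|X[k]|², so Σ|X[k]|² = N·Σ|x[n]|² = 4·13.0000

Σ|X[k]|² = N·Σ|x[n]|² = 4·13.0000 = 52.0000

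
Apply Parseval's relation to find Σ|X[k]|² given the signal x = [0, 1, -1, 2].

Parseval: Σ|x[n]|² = (1/N)Σ|X[k]|², so Σ|X[k]|² = N·Σ|x[n]|² = 4·6.0000

Σ|X[k]|² = N·Σ|x[n]|² = 4·6.0000 = 24.0000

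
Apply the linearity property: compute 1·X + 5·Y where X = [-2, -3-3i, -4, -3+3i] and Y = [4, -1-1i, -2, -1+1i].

By linearity: DFT(1x + 5y) = 1·DFT(x) + 5·DFT(y)
= 1·[-2, -3-3i, -4, -3+3i] + 5·[4, -1-1i, -2, -1+1i]

Computing element-wise:
Z[0] = 1·(-2) + 5·(4) = 18
Z[1] = 1·(-3-3i) + 5·(-1-1i) = -8-8i
Z[2] = 1·(-4) + 5·(-2) = -14
Z[3] = 1·(-3+3i) + 5·(-1+1i) = -8+8i

DFT(1x + 5y) = 1·X + 5·Y = [18, -8-8i, -14, -8+8i]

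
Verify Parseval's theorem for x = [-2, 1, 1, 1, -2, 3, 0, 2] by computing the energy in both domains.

Time domain:
Σ|x[n]|² = |-2|² + |1|² + |1|² + |1|² + |-2|² + |3|² + |0|² + |2|² = 24.0000

Frequency domain:
(1/8)Σ|X[k]|² = (1/8)(|4|² + |-0.7071+1.1213i|² + |-5-1i|² + |0.7071+3.1213i|² + |-10|² + |0.7071-3.1213i|² + |-5+1i|² + |-0.7071-1.1213i|²) = (1/8)·192.0000 = 24.0000

Both sides agree, confirming Parseval's theorem.

Σ|x[n]|² = (1/N)Σ|X[k]|² = 24.0000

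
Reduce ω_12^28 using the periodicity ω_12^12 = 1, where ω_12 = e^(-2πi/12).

Since ω_12^12 = 1, powers reduce modulo 12.
28 mod 12 = 4
So ω_12^28 = ω_12^4 = e^(-2πi·4/12)

ω_12^28 = ω_12^4 = -0.5000-0.8660i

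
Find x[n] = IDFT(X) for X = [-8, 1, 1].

x[n] = (1/3) Σ(k=0 to 2) X[k] · e^(2πikn/3)

Computing each x[n]:
x[0] = -2
x[1] = -3
x[2] = -3

x = [-2, -3, -3]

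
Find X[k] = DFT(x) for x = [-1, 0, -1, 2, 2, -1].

X[k] = Σ(n=0 to 5) x[n] · ω_6^(nk)
where ω_6 = e^(-2πi/6)

Computing each X[k]:
X[0] = 1
X[1] = -4.0000+1.7321i
X[2] = 1.0000-3.4641i
X[3] = -1
X[4] = 1.0000+3.4641i
X[5] = -4.0000-1.7321i

X = [1, -4.0000+1.7321i, 1.0000-3.4641i, -1, 1.0000+3.4641i, -4.0000-1.7321i]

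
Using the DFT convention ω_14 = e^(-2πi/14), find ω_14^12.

ω_14^12 = e^(-2πi·12/14)
= cos(-2π·12/14) + i·sin(-2π·12/14)
= cos(-24π/14) + i·sin(-24π/14)

ω_14^12 = cos(-24π/14) + i·sin(-24π/14) = 0.6235+0.7818i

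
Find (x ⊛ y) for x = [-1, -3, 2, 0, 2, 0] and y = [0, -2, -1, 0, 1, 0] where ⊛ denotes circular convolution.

(x ⊛ y)[n] = Σ(m=0 to 5) x[m] · y[(n-m) mod 6]

Computing each output sample:
(x ⊛ y)[0] = 0
(x ⊛ y)[1] = 2
(x ⊛ y)[2] = 9
(x ⊛ y)[3] = -1
(x ⊛ y)[4] = -3
(x ⊛ y)[5] = -7

x ⊛ y = [0, 2, 9, -1, -3, -7]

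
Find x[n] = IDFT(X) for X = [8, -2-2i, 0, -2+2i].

x[n] = (1/4) Σ(k=0 to 3) X[k] · e^(2πikn/4)

Computing each x[n]:
x[0] = 1
x[1] = 3
x[2] = 3
x[3] = 1

x = [1, 3, 3, 1]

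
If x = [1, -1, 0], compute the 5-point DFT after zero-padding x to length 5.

Original 3-point DFT: [0, 1.5000+0.8660i, 1.5000-0.8660i]
Zero-padded 5-point DFT provides frequency interpolation.

DFT_5([x, 0, ...]) = [0, 0.6910+0.9511i, 1.8090+0.5878i, 1.8090-0.5878i, 0.6910-0.9511i]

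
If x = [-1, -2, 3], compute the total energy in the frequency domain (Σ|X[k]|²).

Parseval: Σ|x[n]|² = (1/N)Σ|X[k]|², so Σ|X[k]|² = N·Σ|x[n]|² = 3·14.0000

Σ|X[k]|² = N·Σ|x[n]|² = 3·14.0000 = 42.0000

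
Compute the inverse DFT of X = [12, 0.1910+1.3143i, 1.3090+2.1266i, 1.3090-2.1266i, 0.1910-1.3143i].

x[n] = (1/5) Σ(k=0 to 4) X[k] · e^(2πikn/5)

Computing each x[n]:
x[0] = 3
x[1] = 1
x[2] = 3
x[3] = 2
x[4] = 3

x = [3, 1, 3, 2, 3]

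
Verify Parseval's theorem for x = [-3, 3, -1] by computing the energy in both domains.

Time domain:
Σ|x[n]|² = |-3|² + |3|² + |-1|² = 19.0000

Frequency domain:
(1/3)Σ|X[k]|² = (1/3)(|-1|² + |-4.0000-3.4641i|² + |-4.0000+3.4641i|²) = (1/3)·57.0000 = 19.0000

Both sides agree, confirming Parseval's theorem.

Σ|x[n]|² = (1/N)Σ|X[k]|² = 19.0000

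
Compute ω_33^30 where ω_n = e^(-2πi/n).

ω_33^30 = e^(-2πi·30/33)
= cos(-2π·30/33) + i·sin(-2π·30/33)
= cos(-60π/33) + i·sin(-60π/33)

ω_33^30 = cos(-60π/33) + i·sin(-60π/33) = 0.8413+0.5406i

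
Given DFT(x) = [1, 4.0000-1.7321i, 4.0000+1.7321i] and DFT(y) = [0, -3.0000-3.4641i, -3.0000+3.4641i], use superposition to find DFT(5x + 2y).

By linearity: DFT(5x + 2y) = 5·DFT(x) + 2·DFT(y)
= 5·[1, 4.0000-1.7321i, 4.0000+1.7321i] + 2·[0, -3.0000-3.4641i, -3.0000+3.4641i]

Computing element-wise:
Z[0] = 5·(1) + 2·(0) = 5
Z[1] = 5·(4.0000-1.7321i) + 2·(-3.0000-3.4641i) = 14.0000-15.5887i
Z[2] = 5·(4.0000+1.7321i) + 2·(-3.0000+3.4641i) = 14.0000+15.5887i

DFT(5x + 2y) = 5·X + 2·Y = [5, 14.0000-15.5887i, 14.0000+15.5887i]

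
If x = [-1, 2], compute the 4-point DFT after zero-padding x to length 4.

Original 2-point DFT: [1, -3]
Zero-padded 4-point DFT provides frequency interpolation.

DFT_4([x, 0, ...]) = [1, -1-2i, -3, -1+2i]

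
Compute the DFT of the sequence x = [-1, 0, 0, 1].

X[k] = Σ(n=0 to 3) x[n] · ω_4^(nk)
where ω_4 = e^(-2πi/4)

Computing each X[k]:
X[0] = 0
X[1] = -1+1i
X[2] = -2
X[3] = -1-1i

X = [0, -1+1i, -2, -1-1i]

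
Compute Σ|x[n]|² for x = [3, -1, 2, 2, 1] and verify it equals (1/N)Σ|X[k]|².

Time domain:
Σ|x[n]|² = |3|² + |-1|² + |2|² + |2|² + |1|² = 19.0000

Frequency domain:
(1/5)Σ|X[k]|² = (1/5)(|7|² + |-0.2361+1.9021i|² + |4.2361+1.1756i|² + |4.2361-1.1756i|² + |-0.2361-1.9021i|²) = (1/5)·95.0000 = 19.0000

Both sides agree, confirming Parseval's theorem.

Σ|x[n]|² = (1/N)Σ|X[k]|² = 19.0000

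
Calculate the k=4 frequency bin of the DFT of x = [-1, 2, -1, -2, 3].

X[4] = Σ(n=0 to 4) x[n] · ω_5^(4n) where ω_5 = e^(-2πi/5)
= (-1)·ω_5^0 + (2)·ω_5^4 + (-1)·ω_5^8 + (-2)·ω_5^12 + (3)·ω_5^16

X[4] = 2.9721-0.3633i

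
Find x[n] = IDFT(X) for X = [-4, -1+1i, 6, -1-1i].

x[n] = (1/4) Σ(k=0 to 3) X[k] · e^(2πikn/4)

Computing each x[n]:
x[0] = 0
x[1] = -3
x[2] = 1
x[3] = -2

x = [0, -3, 1, -2]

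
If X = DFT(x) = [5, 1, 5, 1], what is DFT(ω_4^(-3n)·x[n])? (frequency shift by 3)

Modulation property: DFT(ω_4^(-3n)·x[n]) = X[(k-3) mod 4], so circularly shift X by 3 positions.

X[k-3] = [1, 5, 1, 5]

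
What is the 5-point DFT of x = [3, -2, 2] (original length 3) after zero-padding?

Original 3-point DFT: [3, 3.0000+3.4641i, 3.0000-3.4641i]
Zero-padded 5-point DFT provides frequency interpolation.

DFT_5([x, 0, ...]) = [3, 0.7639+0.7265i, 5.2361+3.0777i, 5.2361-3.0777i, 0.7639-0.7265i]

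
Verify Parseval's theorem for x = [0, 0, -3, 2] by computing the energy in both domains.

Time domain:
Σ|x[n]|² = |0|² + |0|² + |-3|² + |2|² = 13.0000

Frequency domain:
(1/4)Σ|X[k]|² = (1/4)(|-1|² + |3+2i|² + |-5|² + |3-2i|²) = (1/4)·52.0000 = 13.0000

Both sides agree, confirming Parseval's theorem.

Σ|x[n]|² = (1/N)Σ|X[k]|² = 13.0000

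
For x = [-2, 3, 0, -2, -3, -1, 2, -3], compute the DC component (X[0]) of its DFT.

X[0] = Σ(n=0 to 7) x[n] · ω_8^0 = Σ x[n]
= (-2) + (3) + (0) + (-2) + (-3) + (-1) + (2) + (-3)

X[0] = -6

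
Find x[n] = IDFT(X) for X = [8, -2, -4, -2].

x[n] = (1/4) Σ(k=0 to 3) X[k] · e^(2πikn/4)

Computing each x[n]:
x[0] = 0
x[1] = 3
x[2] = 2
x[3] = 3

x = [0, 3, 2, 3]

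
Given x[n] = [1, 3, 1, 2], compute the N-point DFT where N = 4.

X[k] = Σ(n=0 to 3) x[n] · ω_4^(nk)
where ω_4 = e^(-2πi/4)

Computing each X[k]:
X[0] = 7
X[1] = -1i
X[2] = -3
X[3] = 1i

X = [7, -1i, -3, 1i]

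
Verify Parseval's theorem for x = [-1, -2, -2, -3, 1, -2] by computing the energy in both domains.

Time domain:
Σ|x[n]|² = |-1|² + |-2|² + |-2|² + |-3|² + |1|² + |-2|² = 23.0000

Frequency domain:
(1/6)Σ|X[k]|² = (1/6)(|-9|² + |0.5000+2.5981i|² + |-1.5000-2.5981i|² + |5|² + |-1.5000+2.5981i|² + |0.5000-2.5981i|²) = (1/6)·138.0000 = 23.0000

Both sides agree, confirming Parseval's theorem.

Σ|x[n]|² = (1/N)Σ|X[k]|² = 23.0000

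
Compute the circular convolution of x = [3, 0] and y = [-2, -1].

(x ⊛ y)[n] = Σ(m=0 to 1) x[m] · y[(n-m) mod 2]

Computing each output sample:
(x ⊛ y)[0] = -6
(x ⊛ y)[1] = -3

x ⊛ y = [-6, -3]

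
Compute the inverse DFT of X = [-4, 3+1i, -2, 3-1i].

x[n] = (1/4) Σ(k=0 to 3) X[k] · e^(2πikn/4)

Computing each x[n]:
x[0] = 0
x[1] = -1
x[2] = -3
x[3] = 0

x = [0, -1, -3, 0]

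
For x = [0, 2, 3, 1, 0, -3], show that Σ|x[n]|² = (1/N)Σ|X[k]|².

Time domain:
Σ|x[n]|² = |0|² + |2|² + |3|² + |1|² + |0|² + |-3|² = 23.0000

Frequency domain:
(1/6)Σ|X[k]|² = (1/6)(|3|² + |-3.0000-6.9282i|² + |-1.7321i|² + |3|² + |1.7321i|² + |-3.0000+6.9282i|²) = (1/6)·138.0000 = 23.0000

Both sides agree, confirming Parseval's theorem.

Σ|x[n]|² = (1/N)Σ|X[k]|² = 23.0000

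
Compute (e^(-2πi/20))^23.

Since ω_20^20 = 1, powers reduce modulo 20.
23 mod 20 = 3
So ω_20^23 = ω_20^3 = e^(-2πi·3/20)

ω_20^23 = ω_20^3 = 0.5878-0.8090i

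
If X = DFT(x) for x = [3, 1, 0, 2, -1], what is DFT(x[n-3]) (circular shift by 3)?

Time shift by 3: X_shifted[k] = ω_5^(3k) · X[k]
Shifted x = [0, 2, -1, 3, 1]

DFT(x[n-3]) = [5, -0.6910+1.4001i, -1.8090-4.3920i, -1.8090+4.3920i, -0.6910-1.4001i]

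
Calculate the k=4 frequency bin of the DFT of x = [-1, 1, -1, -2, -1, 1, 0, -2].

X[4] = Σ(n=0 to 7) x[n] · ω_8^(4n) where ω_8 = e^(-2πi/8)
= (-1)·ω_8^0 + (1)·ω_8^4 + (-1)·ω_8^8 + (-2)·ω_8^12 + (-1)·ω_8^16 + (1)·ω_8^20 + (0)·ω_8^24 + (-2)·ω_8^28

X[4] = -1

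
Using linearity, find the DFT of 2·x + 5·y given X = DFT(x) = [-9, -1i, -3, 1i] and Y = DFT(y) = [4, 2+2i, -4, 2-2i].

By linearity: DFT(2x + 5y) = 2·DFT(x) + 5·DFT(y)
= 2·[-9, -1i, -3, 1i] + 5·[4, 2+2i, -4, 2-2i]

Computing element-wise:
Z[0] = 2·(-9) + 5·(4) = 2
Z[1] = 2·(-1i) + 5·(2+2i) = 10+8i
Z[2] = 2·(-3) + 5·(-4) = -26
Z[3] = 2·(1i) + 5·(2-2i) = 10-8i

DFT(2x + 5y) = 2·X + 5·Y = [2, 10+8i, -26, 10-8i]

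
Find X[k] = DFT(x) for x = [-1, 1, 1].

X[k] = Σ(n=0 to 2) x[n] · ω_3^(nk)
where ω_3 = e^(-2πi/3)

Computing each X[k]:
X[0] = 1
X[1] = -2
X[2] = -2

X = [1, -2, -2]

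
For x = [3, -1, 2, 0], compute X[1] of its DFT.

X[1] = Σ(n=0 to 3) x[n] · ω_4^(1n) where ω_4 = e^(-2πi/4)
= (3)·ω_4^0 + (-1)·ω_4^1 + (2)·ω_4^2 + (0)·ω_4^3

X[1] = 1+1i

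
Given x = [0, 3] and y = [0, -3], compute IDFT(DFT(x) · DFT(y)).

(x ⊛ y)[n] = Σ(m=0 to 1) x[m] · y[(n-m) mod 2]

Computing each output sample:
(x ⊛ y)[0] = -9
(x ⊛ y)[1] = 0

x ⊛ y = [-9, 0]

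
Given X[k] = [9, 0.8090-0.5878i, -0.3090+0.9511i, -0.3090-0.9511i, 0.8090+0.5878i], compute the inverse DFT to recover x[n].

x[n] = (1/5) Σ(k=0 to 4) X[k] · e^(2πikn/5)

Computing each x[n]:
x[0] = 2
x[1] = 2
x[2] = 2
x[3] = 1
x[4] = 2

x = [2, 2, 2, 1, 2]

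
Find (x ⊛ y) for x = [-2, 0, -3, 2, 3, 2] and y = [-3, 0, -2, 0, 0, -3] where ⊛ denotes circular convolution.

(x ⊛ y)[n] = Σ(m=0 to 5) x[m] · y[(n-m) mod 6]

Computing each output sample:
(x ⊛ y)[0] = 0
(x ⊛ y)[1] = 5
(x ⊛ y)[2] = 7
(x ⊛ y)[3] = -15
(x ⊛ y)[4] = -9
(x ⊛ y)[5] = -4

x ⊛ y = [0, 5, 7, -15, -9, -4]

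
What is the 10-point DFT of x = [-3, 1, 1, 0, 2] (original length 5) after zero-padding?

Original 5-point DFT: [1, -2.8820+0.3633i, -5.1180+1.5388i, -5.1180-1.5388i, -2.8820-0.3633i]
Zero-padded 10-point DFT provides frequency interpolation.

DFT_10([x, 0, ...]) = [1, -3.5000-2.7144i, -2.8820+0.3633i, -3.5000-2.2654i, -5.1180+1.5388i, -1, -5.1180-1.5388i, -3.5000+2.2654i, -2.8820-0.3633i, -3.5000+2.7144i]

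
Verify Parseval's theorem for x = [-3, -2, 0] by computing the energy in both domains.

Time domain:
Σ|x[n]|² = |-3|² + |-2|² + |0|² = 13.0000

Frequency domain:
(1/3)Σ|X[k]|² = (1/3)(|-5|² + |-2.0000+1.7321i|² + |-2.0000-1.7321i|²) = (1/3)·39.0000 = 13.0000

Both sides agree, confirming Parseval's theorem.

Σ|x[n]|² = (1/N)Σ|X[k]|² = 13.0000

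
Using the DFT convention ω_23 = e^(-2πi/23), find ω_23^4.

ω_23^4 = e^(-2πi·4/23)
= cos(-2π·4/23) + i·sin(-2π·4/23)
= cos(-8π/23) + i·sin(-8π/23)

ω_23^4 = cos(-8π/23) + i·sin(-8π/23) = 0.4601-0.8879i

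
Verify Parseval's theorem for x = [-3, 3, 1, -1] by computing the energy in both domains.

Time domain:
Σ|x[n]|² = |-3|² + |3|² + |1|² + |-1|² = 20.0000

Frequency domain:
(1/4)Σ|X[k]|² = (1/4)(|0|² + |-4-4i|² + |-4|² + |-4+4i|²) = (1/4)·80.0000 = 20.0000

Both sides agree, confirming Parseval's theorem.

Σ|x[n]|² = (1/N)Σ|X[k]|² = 20.0000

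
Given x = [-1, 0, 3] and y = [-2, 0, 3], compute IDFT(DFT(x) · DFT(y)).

(x ⊛ y)[n] = Σ(m=0 to 2) x[m] · y[(n-m) mod 3]

Computing each output sample:
(x ⊛ y)[0] = 2
(x ⊛ y)[1] = 9
(x ⊛ y)[2] = -9

x ⊛ y = [2, 9, -9]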